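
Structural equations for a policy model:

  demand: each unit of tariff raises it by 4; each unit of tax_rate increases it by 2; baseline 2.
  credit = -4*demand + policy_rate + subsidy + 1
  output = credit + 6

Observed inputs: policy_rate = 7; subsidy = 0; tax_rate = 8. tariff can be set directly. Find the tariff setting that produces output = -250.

tariff = 12

Substituting into the demand equation gives demand = 4*tariff + 18.
This gives credit = -16*tariff - 64.
So output = -16*tariff - 58.
Solve -16*tariff - 58 = -250: tariff = (-250 + 58) / -16 = 12.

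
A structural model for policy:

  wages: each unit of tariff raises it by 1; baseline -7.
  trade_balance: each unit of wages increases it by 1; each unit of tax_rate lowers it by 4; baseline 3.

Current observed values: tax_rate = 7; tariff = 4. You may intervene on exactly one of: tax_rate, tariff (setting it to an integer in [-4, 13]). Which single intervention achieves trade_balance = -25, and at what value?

Intervening on tax_rate: trade_balance = -4*tax_rate. Reaching -25 requires tax_rate = 25/4, not an integer.
Intervening on tariff: with other inputs at their observed values, trade_balance = tariff - 32. Solving for -25 gives tariff = 7, within [-4, 13].

set tariff = 7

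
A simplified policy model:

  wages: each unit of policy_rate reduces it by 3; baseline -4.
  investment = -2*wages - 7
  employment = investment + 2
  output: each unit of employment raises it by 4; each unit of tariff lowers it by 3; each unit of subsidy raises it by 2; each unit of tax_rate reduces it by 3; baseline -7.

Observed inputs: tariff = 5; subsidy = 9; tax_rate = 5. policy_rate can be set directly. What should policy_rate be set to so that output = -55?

policy_rate = -2

Substituting into the investment equation gives investment = 6*policy_rate + 1.
Substituting into the employment equation gives employment = 6*policy_rate + 3.
Substituting into the output equation gives output = 24*policy_rate - 7.
Solve 24*policy_rate - 7 = -55: policy_rate = (-55 + 7) / 24 = -2.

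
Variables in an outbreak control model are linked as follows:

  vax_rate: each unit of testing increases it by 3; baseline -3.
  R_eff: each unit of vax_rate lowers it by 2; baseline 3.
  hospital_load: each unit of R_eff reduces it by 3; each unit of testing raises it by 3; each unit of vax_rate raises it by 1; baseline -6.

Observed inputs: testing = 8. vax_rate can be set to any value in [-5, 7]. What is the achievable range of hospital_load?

-26 to 58

Intervening on vax_rate fixes its value directly, overriding its dependence on testing.
Substituting into the hospital_load equation gives hospital_load = 7*vax_rate + 9.
Linear in vax_rate, so extremes are at the endpoints: vax_rate = -5 gives hospital_load = -26; vax_rate = 7 gives hospital_load = 58.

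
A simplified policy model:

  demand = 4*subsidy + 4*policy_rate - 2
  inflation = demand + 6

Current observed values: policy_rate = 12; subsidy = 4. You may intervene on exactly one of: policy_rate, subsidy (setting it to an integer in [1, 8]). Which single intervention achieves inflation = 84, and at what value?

Intervening on policy_rate: inflation = 4*policy_rate + 20. Reaching 84 requires policy_rate = 16, outside [1, 8].
Intervening on subsidy: with other inputs at their observed values, inflation = 4*subsidy + 52. Solving for 84 gives subsidy = 8, within [1, 8].

set subsidy = 8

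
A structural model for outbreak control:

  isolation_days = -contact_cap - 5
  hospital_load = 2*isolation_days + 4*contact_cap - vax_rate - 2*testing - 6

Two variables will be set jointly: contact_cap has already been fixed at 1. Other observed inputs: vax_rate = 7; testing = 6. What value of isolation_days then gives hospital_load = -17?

isolation_days = 2

With contact_cap held at 1:
Intervening on isolation_days fixes its value directly, overriding its dependence on contact_cap.
Substituting into the hospital_load equation gives hospital_load = 2*isolation_days - 21.
Solve 2*isolation_days - 21 = -17: isolation_days = (-17 + 21) / 2 = 2.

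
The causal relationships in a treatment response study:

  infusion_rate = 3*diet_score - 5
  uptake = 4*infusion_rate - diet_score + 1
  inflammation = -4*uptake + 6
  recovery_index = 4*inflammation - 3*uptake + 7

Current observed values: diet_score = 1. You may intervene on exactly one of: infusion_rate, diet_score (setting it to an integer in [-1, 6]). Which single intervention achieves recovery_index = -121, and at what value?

Intervening on infusion_rate: with other inputs at their observed values, recovery_index = -76*infusion_rate + 31. Solving for -121 gives infusion_rate = 2, within [-1, 6].
Intervening on diet_score: recovery_index = -209*diet_score + 392. Reaching -121 requires diet_score = 27/11, not an integer.

set infusion_rate = 2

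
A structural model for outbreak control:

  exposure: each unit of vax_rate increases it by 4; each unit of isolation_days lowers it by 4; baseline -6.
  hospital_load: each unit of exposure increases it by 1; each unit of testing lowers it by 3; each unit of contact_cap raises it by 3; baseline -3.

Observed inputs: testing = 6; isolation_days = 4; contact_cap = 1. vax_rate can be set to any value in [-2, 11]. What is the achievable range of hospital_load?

Substituting into the exposure equation gives exposure = 4*vax_rate - 22.
Substituting into the hospital_load equation gives hospital_load = 4*vax_rate - 40.
Linear in vax_rate, so extremes are at the endpoints: vax_rate = -2 gives hospital_load = -48; vax_rate = 11 gives hospital_load = 4.

-48 to 4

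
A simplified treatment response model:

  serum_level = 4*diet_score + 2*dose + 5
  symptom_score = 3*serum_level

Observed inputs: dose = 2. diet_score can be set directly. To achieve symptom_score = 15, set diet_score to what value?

Substituting into the serum_level equation gives serum_level = 4*diet_score + 9.
So symptom_score = 12*diet_score + 27.
Solve 12*diet_score + 27 = 15: diet_score = (15 - 27) / 12 = -1.

diet_score = -1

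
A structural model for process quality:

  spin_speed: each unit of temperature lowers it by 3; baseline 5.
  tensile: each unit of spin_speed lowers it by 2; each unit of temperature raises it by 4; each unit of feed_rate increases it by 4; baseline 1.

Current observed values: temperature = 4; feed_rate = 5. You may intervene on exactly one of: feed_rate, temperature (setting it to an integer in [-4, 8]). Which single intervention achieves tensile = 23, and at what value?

set feed_rate = -2

Intervening on feed_rate: with other inputs at their observed values, tensile = 4*feed_rate + 31. Solving for 23 gives feed_rate = -2, within [-4, 8].
Intervening on temperature: tensile = 10*temperature + 11. Reaching 23 requires temperature = 6/5, not an integer.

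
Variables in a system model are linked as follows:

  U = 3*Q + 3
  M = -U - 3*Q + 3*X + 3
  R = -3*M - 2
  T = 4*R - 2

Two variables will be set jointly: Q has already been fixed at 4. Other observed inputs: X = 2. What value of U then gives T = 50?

U = 2

With Q held at 4:
Intervening on U fixes its value directly, overriding its dependence on Q.
Substituting into the M equation gives M = -U - 3.
Substituting into the R equation gives R = 3*U + 7.
Substituting into the T equation gives T = 12*U + 26.
Solve 12*U + 26 = 50: U = (50 - 26) / 12 = 2.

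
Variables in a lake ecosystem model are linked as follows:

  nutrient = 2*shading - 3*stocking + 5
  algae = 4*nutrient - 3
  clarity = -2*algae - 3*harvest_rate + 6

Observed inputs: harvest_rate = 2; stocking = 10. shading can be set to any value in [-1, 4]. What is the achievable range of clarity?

Substituting into the nutrient equation gives nutrient = 2*shading - 25.
Substituting into the algae equation gives algae = 8*shading - 103.
clarity becomes -16*shading + 206.
Linear in shading, so extremes are at the endpoints: shading = -1 gives clarity = 222; shading = 4 gives clarity = 142.

142 to 222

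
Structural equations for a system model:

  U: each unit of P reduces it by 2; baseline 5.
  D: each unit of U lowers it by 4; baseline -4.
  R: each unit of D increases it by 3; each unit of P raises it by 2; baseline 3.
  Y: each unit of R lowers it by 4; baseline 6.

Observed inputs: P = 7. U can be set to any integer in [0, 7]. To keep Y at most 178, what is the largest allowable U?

U = 4

Intervening on U fixes its value directly, overriding its dependence on P.
Substituting into the R equation gives R = -12*U + 5.
This gives Y = 48*U - 14.
Require 48*U - 14 ≤ 178, so U ≤ 4.
The largest integer in [0, 7] satisfying this is 4.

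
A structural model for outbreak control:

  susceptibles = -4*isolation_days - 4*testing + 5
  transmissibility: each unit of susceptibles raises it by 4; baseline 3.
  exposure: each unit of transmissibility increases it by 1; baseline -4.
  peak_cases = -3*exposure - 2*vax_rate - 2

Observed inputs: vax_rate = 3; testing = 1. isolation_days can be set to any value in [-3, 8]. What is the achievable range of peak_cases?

Substituting into the susceptibles equation gives susceptibles = -4*isolation_days + 1.
Substituting into the transmissibility equation gives transmissibility = -16*isolation_days + 7.
Substituting into the exposure equation gives exposure = -16*isolation_days + 3.
Substituting into the peak_cases equation gives peak_cases = 48*isolation_days - 17.
Linear in isolation_days, so extremes are at the endpoints: isolation_days = -3 gives peak_cases = -161; isolation_days = 8 gives peak_cases = 367.

-161 to 367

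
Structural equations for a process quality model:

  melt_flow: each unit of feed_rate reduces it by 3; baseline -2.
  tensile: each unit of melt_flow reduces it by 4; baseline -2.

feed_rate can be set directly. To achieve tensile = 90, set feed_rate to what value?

feed_rate = 7

Substituting into the tensile equation gives tensile = 12*feed_rate + 6.
Solve 12*feed_rate + 6 = 90: feed_rate = (90 - 6) / 12 = 7.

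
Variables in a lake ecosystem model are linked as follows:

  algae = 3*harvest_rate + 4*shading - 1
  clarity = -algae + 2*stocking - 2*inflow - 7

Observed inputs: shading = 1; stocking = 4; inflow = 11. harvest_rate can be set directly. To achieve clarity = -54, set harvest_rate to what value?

Substituting into the algae equation gives algae = 3*harvest_rate + 3.
Substituting into the clarity equation gives clarity = -3*harvest_rate - 24.
Solve -3*harvest_rate - 24 = -54: harvest_rate = (-54 + 24) / -3 = 10.

harvest_rate = 10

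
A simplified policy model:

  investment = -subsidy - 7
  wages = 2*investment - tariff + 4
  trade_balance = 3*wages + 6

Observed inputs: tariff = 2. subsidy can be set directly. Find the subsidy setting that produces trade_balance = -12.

subsidy = -3

Substituting into the wages equation gives wages = -2*subsidy - 12.
This gives trade_balance = -6*subsidy - 30.
Solve -6*subsidy - 30 = -12: subsidy = (-12 + 30) / -6 = -3.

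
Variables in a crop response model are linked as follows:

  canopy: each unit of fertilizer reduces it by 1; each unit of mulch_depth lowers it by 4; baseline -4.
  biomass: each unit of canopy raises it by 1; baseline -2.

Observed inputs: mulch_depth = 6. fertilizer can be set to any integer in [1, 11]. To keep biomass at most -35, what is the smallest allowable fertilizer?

Substituting into the canopy equation gives canopy = -fertilizer - 28.
biomass becomes -fertilizer - 30.
Require -fertilizer - 30 ≤ -35, so fertilizer ≥ 5.
The smallest integer in [1, 11] satisfying this is 5.

fertilizer = 5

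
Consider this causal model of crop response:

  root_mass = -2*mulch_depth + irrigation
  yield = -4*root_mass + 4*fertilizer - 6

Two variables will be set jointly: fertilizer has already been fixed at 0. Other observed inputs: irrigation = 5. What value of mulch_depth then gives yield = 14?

With fertilizer held at 0:
Substituting into the root_mass equation gives root_mass = -2*mulch_depth + 5.
Substituting into the yield equation gives yield = 8*mulch_depth - 26.
Solve 8*mulch_depth - 26 = 14: mulch_depth = (14 + 26) / 8 = 5.

mulch_depth = 5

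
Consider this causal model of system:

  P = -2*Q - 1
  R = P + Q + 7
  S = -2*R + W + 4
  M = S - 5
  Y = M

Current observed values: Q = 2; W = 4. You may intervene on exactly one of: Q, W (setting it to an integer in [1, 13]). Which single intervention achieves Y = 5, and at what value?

Intervening on Q: with other inputs at their observed values, Y = 2*Q - 9. Solving for 5 gives Q = 7, within [1, 13].
Intervening on W: Y = W - 9. Reaching 5 requires W = 14, outside [1, 13].

set Q = 7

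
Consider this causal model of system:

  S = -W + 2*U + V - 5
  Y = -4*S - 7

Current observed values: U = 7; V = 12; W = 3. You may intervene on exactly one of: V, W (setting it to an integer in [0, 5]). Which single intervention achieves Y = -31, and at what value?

Intervening on V: with other inputs at their observed values, Y = -4*V - 31. Solving for -31 gives V = 0, within [0, 5].
Intervening on W: Y = 4*W - 91. Reaching -31 requires W = 15, outside [0, 5].

set V = 0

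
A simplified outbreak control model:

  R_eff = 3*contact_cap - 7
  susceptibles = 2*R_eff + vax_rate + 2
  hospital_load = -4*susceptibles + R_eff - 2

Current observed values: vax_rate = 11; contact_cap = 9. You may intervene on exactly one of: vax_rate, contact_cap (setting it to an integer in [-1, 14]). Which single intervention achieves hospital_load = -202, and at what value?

set vax_rate = 13

Intervening on vax_rate: with other inputs at their observed values, hospital_load = -4*vax_rate - 150. Solving for -202 gives vax_rate = 13, within [-1, 14].
Intervening on contact_cap: hospital_load = -21*contact_cap - 5. Reaching -202 requires contact_cap = 197/21, not an integer.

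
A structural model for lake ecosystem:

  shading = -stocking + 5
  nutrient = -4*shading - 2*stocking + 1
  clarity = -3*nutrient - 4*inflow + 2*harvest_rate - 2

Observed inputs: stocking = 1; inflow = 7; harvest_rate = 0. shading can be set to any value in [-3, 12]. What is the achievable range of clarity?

-63 to 117

Intervening on shading fixes its value directly, overriding its dependence on stocking.
Substituting into the nutrient equation gives nutrient = -4*shading - 1.
Substituting into the clarity equation gives clarity = 12*shading - 27.
Linear in shading, so extremes are at the endpoints: shading = -3 gives clarity = -63; shading = 12 gives clarity = 117.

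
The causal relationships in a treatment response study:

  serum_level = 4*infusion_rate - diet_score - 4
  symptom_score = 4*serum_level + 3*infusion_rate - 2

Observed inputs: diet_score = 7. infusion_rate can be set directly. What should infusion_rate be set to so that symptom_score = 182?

infusion_rate = 12

Substituting into the serum_level equation gives serum_level = 4*infusion_rate - 11.
Substituting into the symptom_score equation gives symptom_score = 19*infusion_rate - 46.
Solve 19*infusion_rate - 46 = 182: infusion_rate = (182 + 46) / 19 = 12.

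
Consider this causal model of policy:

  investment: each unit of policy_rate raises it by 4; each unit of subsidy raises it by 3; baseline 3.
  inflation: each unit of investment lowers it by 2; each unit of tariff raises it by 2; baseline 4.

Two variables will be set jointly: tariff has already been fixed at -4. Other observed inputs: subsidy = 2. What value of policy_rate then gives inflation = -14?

policy_rate = -1

With tariff held at -4:
Substituting into the investment equation gives investment = 4*policy_rate + 9.
This gives inflation = -8*policy_rate - 22.
Solve -8*policy_rate - 22 = -14: policy_rate = (-14 + 22) / -8 = -1.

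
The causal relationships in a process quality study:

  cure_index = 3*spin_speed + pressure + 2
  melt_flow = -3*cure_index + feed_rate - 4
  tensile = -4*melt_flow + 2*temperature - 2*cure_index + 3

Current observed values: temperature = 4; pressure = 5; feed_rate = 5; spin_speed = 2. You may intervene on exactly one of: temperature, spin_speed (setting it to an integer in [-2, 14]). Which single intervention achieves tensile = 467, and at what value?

set spin_speed = 13

Intervening on temperature: tensile = 2*temperature + 129. Reaching 467 requires temperature = 169, outside [-2, 14].
Intervening on spin_speed: with other inputs at their observed values, tensile = 30*spin_speed + 77. Solving for 467 gives spin_speed = 13, within [-2, 14].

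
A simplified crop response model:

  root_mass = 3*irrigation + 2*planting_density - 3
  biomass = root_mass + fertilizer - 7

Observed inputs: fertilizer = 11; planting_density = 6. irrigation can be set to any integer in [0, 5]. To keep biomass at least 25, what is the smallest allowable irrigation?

Substituting into the root_mass equation gives root_mass = 3*irrigation + 9.
This gives biomass = 3*irrigation + 13.
Require 3*irrigation + 13 ≥ 25, so irrigation ≥ 4.
The smallest integer in [0, 5] satisfying this is 4.

irrigation = 4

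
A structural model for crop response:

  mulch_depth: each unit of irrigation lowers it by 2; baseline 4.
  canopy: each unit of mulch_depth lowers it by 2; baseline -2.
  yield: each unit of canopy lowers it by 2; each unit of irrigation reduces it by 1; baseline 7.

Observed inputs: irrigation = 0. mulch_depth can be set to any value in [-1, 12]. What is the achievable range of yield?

7 to 59

Intervening on mulch_depth fixes its value directly, overriding its dependence on irrigation.
Substituting into the yield equation gives yield = 4*mulch_depth + 11.
Linear in mulch_depth, so extremes are at the endpoints: mulch_depth = -1 gives yield = 7; mulch_depth = 12 gives yield = 59.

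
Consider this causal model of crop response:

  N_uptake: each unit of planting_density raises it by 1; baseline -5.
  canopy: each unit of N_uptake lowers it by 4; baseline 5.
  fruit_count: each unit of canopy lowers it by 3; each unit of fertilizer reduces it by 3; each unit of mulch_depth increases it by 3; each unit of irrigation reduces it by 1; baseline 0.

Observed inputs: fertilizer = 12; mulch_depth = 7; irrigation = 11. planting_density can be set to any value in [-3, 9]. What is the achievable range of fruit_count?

Substituting into the canopy equation gives canopy = -4*planting_density + 25.
This gives fruit_count = 12*planting_density - 101.
Linear in planting_density, so extremes are at the endpoints: planting_density = -3 gives fruit_count = -137; planting_density = 9 gives fruit_count = 7.

-137 to 7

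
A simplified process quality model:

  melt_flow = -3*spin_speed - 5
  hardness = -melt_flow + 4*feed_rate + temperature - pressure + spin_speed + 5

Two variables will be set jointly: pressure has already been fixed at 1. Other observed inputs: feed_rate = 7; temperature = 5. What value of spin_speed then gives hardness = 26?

spin_speed = -4

With pressure held at 1:
Substituting into the hardness equation gives hardness = 4*spin_speed + 42.
Solve 4*spin_speed + 42 = 26: spin_speed = (26 - 42) / 4 = -4.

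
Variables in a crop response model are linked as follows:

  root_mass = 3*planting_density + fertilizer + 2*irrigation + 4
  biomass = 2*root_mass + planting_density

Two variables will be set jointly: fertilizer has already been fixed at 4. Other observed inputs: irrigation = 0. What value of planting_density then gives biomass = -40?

With fertilizer held at 4:
Substituting into the root_mass equation gives root_mass = 3*planting_density + 8.
biomass becomes 7*planting_density + 16.
Solve 7*planting_density + 16 = -40: planting_density = (-40 - 16) / 7 = -8.

planting_density = -8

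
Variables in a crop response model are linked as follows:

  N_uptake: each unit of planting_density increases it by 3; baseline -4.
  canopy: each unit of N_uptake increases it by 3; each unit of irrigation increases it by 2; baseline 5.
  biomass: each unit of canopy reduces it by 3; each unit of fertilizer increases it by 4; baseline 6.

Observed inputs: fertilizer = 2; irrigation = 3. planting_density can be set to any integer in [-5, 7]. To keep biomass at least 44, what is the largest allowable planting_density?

Substituting into the canopy equation gives canopy = 9*planting_density - 1.
This gives biomass = -27*planting_density + 17.
Require -27*planting_density + 17 ≥ 44, so planting_density ≤ -1.
The largest integer in [-5, 7] satisfying this is -1.

planting_density = -1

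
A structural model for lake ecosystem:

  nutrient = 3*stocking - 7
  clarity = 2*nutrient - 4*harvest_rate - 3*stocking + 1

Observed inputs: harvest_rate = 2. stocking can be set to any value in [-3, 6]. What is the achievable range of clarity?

Substituting into the clarity equation gives clarity = 3*stocking - 21.
Linear in stocking, so extremes are at the endpoints: stocking = -3 gives clarity = -30; stocking = 6 gives clarity = -3.

-30 to -3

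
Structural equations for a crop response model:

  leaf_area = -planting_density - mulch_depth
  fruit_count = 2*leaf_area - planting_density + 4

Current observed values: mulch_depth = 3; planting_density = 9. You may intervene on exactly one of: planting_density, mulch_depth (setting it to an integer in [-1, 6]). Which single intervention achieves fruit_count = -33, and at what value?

Intervening on planting_density: fruit_count = -3*planting_density - 2. Reaching -33 requires planting_density = 31/3, not an integer.
Intervening on mulch_depth: with other inputs at their observed values, fruit_count = -2*mulch_depth - 23. Solving for -33 gives mulch_depth = 5, within [-1, 6].

set mulch_depth = 5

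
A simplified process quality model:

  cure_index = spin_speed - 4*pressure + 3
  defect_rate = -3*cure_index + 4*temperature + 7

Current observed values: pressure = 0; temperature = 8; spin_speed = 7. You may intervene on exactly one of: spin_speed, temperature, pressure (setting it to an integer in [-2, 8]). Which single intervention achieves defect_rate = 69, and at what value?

set pressure = 5

Intervening on spin_speed: defect_rate = -3*spin_speed + 30. Reaching 69 requires spin_speed = -13, outside [-2, 8].
Intervening on temperature: defect_rate = 4*temperature - 23. Reaching 69 requires temperature = 23, outside [-2, 8].
Intervening on pressure: with other inputs at their observed values, defect_rate = 12*pressure + 9. Solving for 69 gives pressure = 5, within [-2, 8].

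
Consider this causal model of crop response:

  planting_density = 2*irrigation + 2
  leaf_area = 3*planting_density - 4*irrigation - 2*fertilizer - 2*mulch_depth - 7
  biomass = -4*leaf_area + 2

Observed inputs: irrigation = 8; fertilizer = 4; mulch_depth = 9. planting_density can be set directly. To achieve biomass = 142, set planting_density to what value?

planting_density = 10

Intervening on planting_density fixes its value directly, overriding its dependence on irrigation.
Substituting into the leaf_area equation gives leaf_area = 3*planting_density - 65.
biomass becomes -12*planting_density + 262.
Solve -12*planting_density + 262 = 142: planting_density = (142 - 262) / -12 = 10.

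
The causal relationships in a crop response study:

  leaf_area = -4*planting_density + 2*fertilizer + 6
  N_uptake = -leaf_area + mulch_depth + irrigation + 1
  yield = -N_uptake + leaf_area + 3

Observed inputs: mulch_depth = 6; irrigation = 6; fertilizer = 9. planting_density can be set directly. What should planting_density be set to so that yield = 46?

planting_density = -1

Substituting into the leaf_area equation gives leaf_area = -4*planting_density + 24.
Substituting into the N_uptake equation gives N_uptake = 4*planting_density - 11.
Substituting into the yield equation gives yield = -8*planting_density + 38.
Solve -8*planting_density + 38 = 46: planting_density = (46 - 38) / -8 = -1.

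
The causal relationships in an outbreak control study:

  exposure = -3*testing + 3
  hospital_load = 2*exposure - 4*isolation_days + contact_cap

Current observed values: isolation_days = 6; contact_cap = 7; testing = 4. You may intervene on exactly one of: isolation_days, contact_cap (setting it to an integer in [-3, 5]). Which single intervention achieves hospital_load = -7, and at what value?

set isolation_days = -1

Intervening on isolation_days: with other inputs at their observed values, hospital_load = -4*isolation_days - 11. Solving for -7 gives isolation_days = -1, within [-3, 5].
Intervening on contact_cap: hospital_load = contact_cap - 42. Reaching -7 requires contact_cap = 35, outside [-3, 5].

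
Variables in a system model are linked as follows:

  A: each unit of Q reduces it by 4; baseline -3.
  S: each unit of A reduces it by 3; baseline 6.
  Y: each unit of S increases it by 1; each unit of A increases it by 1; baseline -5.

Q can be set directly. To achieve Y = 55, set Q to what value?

Q = 6

Substituting into the S equation gives S = 12*Q + 15.
Substituting into the Y equation gives Y = 8*Q + 7.
Solve 8*Q + 7 = 55: Q = (55 - 7) / 8 = 6.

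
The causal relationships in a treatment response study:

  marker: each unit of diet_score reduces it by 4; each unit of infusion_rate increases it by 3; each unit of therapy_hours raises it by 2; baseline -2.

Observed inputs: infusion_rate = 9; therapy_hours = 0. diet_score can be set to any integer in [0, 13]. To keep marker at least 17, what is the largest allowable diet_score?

Substituting into the marker equation gives marker = -4*diet_score + 25.
Require -4*diet_score + 25 ≥ 17, so diet_score ≤ 2.
The largest integer in [0, 13] satisfying this is 2.

diet_score = 2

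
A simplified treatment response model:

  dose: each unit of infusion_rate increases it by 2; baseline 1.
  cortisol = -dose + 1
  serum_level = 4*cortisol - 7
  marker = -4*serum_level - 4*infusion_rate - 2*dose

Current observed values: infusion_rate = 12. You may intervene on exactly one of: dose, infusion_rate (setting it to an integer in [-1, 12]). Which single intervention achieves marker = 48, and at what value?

set dose = 6

Intervening on dose: with other inputs at their observed values, marker = 14*dose - 36. Solving for 48 gives dose = 6, within [-1, 12].
Intervening on infusion_rate: marker = 24*infusion_rate + 26. Reaching 48 requires infusion_rate = 11/12, not an integer.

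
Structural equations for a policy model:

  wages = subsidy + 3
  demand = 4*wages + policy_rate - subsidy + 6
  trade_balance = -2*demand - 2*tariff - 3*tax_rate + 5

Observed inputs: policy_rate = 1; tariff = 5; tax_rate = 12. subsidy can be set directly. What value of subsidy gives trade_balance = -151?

Substituting into the demand equation gives demand = 3*subsidy + 19.
trade_balance becomes -6*subsidy - 79.
Solve -6*subsidy - 79 = -151: subsidy = (-151 + 79) / -6 = 12.

subsidy = 12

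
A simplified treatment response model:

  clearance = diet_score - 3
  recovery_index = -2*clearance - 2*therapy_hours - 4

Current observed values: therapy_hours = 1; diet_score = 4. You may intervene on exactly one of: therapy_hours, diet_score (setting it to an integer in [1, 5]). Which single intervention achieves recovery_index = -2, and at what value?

Intervening on therapy_hours: recovery_index = -2*therapy_hours - 6. Reaching -2 requires therapy_hours = -2, outside [1, 5].
Intervening on diet_score: with other inputs at their observed values, recovery_index = -2*diet_score. Solving for -2 gives diet_score = 1, within [1, 5].

set diet_score = 1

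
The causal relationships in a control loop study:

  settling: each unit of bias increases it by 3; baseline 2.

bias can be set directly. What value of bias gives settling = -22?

Solve 3*bias + 2 = -22: bias = (-22 - 2) / 3 = -8.

bias = -8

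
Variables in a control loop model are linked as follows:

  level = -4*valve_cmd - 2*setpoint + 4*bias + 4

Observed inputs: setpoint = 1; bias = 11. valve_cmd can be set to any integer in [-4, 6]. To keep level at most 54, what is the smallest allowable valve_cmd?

Substituting into the level equation gives level = -4*valve_cmd + 46.
Require -4*valve_cmd + 46 ≤ 54, so valve_cmd ≥ -2.
The smallest integer in [-4, 6] satisfying this is -2.

valve_cmd = -2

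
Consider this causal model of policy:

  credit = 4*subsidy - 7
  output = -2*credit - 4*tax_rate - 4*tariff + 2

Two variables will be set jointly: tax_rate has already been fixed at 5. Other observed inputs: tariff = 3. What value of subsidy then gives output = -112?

subsidy = 12

With tax_rate held at 5:
Substituting into the output equation gives output = -8*subsidy - 16.
Solve -8*subsidy - 16 = -112: subsidy = (-112 + 16) / -8 = 12.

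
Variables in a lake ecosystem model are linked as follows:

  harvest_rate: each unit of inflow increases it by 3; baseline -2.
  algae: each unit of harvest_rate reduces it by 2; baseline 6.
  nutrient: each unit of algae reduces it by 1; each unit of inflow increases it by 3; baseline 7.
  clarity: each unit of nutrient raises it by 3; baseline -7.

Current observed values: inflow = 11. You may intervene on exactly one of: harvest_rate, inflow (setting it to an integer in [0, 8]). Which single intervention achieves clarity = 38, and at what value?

Intervening on harvest_rate: clarity = 6*harvest_rate + 95. Reaching 38 requires harvest_rate = -19/2, not an integer.
Intervening on inflow: with other inputs at their observed values, clarity = 27*inflow - 16. Solving for 38 gives inflow = 2, within [0, 8].

set inflow = 2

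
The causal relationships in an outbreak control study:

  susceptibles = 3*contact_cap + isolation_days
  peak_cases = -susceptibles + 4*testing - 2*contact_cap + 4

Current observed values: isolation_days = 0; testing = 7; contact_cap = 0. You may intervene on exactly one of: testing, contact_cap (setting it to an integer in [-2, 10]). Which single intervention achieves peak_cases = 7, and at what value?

set contact_cap = 5

Intervening on testing: peak_cases = 4*testing + 4. Reaching 7 requires testing = 3/4, not an integer.
Intervening on contact_cap: with other inputs at their observed values, peak_cases = -5*contact_cap + 32. Solving for 7 gives contact_cap = 5, within [-2, 10].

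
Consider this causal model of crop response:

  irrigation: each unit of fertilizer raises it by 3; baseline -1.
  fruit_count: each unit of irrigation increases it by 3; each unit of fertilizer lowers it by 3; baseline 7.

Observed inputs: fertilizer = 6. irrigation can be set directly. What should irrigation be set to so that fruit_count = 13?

irrigation = 8

Intervening on irrigation fixes its value directly, overriding its dependence on fertilizer.
Substituting into the fruit_count equation gives fruit_count = 3*irrigation - 11.
Solve 3*irrigation - 11 = 13: irrigation = (13 + 11) / 3 = 8.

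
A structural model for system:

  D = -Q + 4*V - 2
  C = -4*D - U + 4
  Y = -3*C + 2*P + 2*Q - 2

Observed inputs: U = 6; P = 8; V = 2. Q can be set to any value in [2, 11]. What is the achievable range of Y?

Substituting into the D equation gives D = -Q + 6.
Substituting into the C equation gives C = 4*Q - 26.
Y becomes -10*Q + 92.
Linear in Q, so extremes are at the endpoints: Q = 2 gives Y = 72; Q = 11 gives Y = -18.

-18 to 72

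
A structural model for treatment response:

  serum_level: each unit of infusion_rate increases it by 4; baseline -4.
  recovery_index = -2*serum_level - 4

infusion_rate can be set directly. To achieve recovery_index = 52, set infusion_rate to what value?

Substituting into the recovery_index equation gives recovery_index = -8*infusion_rate + 4.
Solve -8*infusion_rate + 4 = 52: infusion_rate = (52 - 4) / -8 = -6.

infusion_rate = -6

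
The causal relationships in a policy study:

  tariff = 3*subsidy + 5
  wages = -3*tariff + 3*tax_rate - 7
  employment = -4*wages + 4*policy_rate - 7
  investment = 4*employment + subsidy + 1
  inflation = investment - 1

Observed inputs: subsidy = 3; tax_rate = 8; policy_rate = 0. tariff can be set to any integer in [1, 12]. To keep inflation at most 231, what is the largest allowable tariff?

tariff = 11

Intervening on tariff fixes its value directly, overriding its dependence on subsidy.
Substituting into the wages equation gives wages = -3*tariff + 17.
Substituting into the employment equation gives employment = 12*tariff - 75.
Substituting into the investment equation gives investment = 48*tariff - 296.
This gives inflation = 48*tariff - 297.
Require 48*tariff - 297 ≤ 231, so tariff ≤ 11.
The largest integer in [1, 12] satisfying this is 11.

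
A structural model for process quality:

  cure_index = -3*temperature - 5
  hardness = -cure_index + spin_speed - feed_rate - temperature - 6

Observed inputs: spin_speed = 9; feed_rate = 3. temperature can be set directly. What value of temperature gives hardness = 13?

temperature = 4

Substituting into the hardness equation gives hardness = 2*temperature + 5.
Solve 2*temperature + 5 = 13: temperature = (13 - 5) / 2 = 4.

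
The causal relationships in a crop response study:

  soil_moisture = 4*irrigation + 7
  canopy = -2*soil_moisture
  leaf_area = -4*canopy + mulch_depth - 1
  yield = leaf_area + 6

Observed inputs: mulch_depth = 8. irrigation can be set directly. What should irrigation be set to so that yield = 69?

irrigation = 0

Substituting into the canopy equation gives canopy = -8*irrigation - 14.
So leaf_area = 32*irrigation + 63.
Substituting into the yield equation gives yield = 32*irrigation + 69.
Solve 32*irrigation + 69 = 69: irrigation = (69 - 69) / 32 = 0.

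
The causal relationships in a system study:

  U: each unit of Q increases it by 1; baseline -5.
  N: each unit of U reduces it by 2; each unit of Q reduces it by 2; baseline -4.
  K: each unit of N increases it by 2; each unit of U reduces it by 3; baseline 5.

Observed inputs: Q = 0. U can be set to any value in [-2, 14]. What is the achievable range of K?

-101 to 11

Intervening on U fixes its value directly, overriding its dependence on Q.
Substituting into the N equation gives N = -2*U - 4.
Substituting into the K equation gives K = -7*U - 3.
Linear in U, so extremes are at the endpoints: U = -2 gives K = 11; U = 14 gives K = -101.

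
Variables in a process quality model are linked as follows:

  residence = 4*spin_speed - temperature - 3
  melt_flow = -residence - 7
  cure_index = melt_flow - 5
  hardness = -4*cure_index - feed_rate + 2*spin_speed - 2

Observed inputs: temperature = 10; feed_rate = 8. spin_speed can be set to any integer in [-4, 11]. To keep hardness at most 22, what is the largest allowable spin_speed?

Substituting into the residence equation gives residence = 4*spin_speed - 13.
Substituting into the melt_flow equation gives melt_flow = -4*spin_speed + 6.
cure_index becomes -4*spin_speed + 1.
Substituting into the hardness equation gives hardness = 18*spin_speed - 14.
Require 18*spin_speed - 14 ≤ 22, so spin_speed ≤ 2.
The largest integer in [-4, 11] satisfying this is 2.

spin_speed = 2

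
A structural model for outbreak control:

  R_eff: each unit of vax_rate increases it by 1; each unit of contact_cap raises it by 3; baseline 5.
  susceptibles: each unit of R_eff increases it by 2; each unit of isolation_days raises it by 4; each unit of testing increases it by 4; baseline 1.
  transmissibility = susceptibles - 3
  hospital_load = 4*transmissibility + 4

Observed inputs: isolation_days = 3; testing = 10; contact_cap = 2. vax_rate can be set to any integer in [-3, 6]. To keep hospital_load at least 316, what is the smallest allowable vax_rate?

vax_rate = 3

Substituting into the R_eff equation gives R_eff = vax_rate + 11.
So susceptibles = 2*vax_rate + 75.
This gives transmissibility = 2*vax_rate + 72.
Substituting into the hospital_load equation gives hospital_load = 8*vax_rate + 292.
Require 8*vax_rate + 292 ≥ 316, so vax_rate ≥ 3.
The smallest integer in [-3, 6] satisfying this is 3.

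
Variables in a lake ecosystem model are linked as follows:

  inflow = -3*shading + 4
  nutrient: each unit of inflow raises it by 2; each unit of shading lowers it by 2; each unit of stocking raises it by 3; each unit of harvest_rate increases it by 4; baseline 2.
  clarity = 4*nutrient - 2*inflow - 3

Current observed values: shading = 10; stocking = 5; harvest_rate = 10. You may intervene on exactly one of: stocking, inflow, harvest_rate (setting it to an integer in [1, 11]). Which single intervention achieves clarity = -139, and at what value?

Intervening on stocking: clarity = 12*stocking - 71. Reaching -139 requires stocking = -17/3, not an integer.
Intervening on inflow: clarity = 6*inflow + 145. Reaching -139 requires inflow = -142/3, not an integer.
Intervening on harvest_rate: with other inputs at their observed values, clarity = 16*harvest_rate - 171. Solving for -139 gives harvest_rate = 2, within [1, 11].

set harvest_rate = 2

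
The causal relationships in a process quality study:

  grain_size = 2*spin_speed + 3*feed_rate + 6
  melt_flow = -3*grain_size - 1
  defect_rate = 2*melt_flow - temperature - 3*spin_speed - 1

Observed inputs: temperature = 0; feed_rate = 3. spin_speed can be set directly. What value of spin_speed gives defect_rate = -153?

spin_speed = 4

Substituting into the grain_size equation gives grain_size = 2*spin_speed + 15.
Substituting into the melt_flow equation gives melt_flow = -6*spin_speed - 46.
Substituting into the defect_rate equation gives defect_rate = -15*spin_speed - 93.
Solve -15*spin_speed - 93 = -153: spin_speed = (-153 + 93) / -15 = 4.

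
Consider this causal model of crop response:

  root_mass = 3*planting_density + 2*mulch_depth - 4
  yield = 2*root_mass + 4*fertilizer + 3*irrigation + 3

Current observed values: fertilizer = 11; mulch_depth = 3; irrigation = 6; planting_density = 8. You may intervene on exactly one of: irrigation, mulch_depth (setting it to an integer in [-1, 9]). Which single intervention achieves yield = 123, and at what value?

Intervening on irrigation: with other inputs at their observed values, yield = 3*irrigation + 99. Solving for 123 gives irrigation = 8, within [-1, 9].
Intervening on mulch_depth: yield = 4*mulch_depth + 105. Reaching 123 requires mulch_depth = 9/2, not an integer.

set irrigation = 8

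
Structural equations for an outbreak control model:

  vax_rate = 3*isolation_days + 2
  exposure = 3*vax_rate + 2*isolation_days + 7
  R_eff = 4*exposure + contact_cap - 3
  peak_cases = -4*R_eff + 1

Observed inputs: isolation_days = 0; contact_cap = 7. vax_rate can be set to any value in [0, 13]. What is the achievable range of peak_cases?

-751 to -127

Intervening on vax_rate fixes its value directly, overriding its dependence on isolation_days.
Substituting into the exposure equation gives exposure = 3*vax_rate + 7.
R_eff becomes 12*vax_rate + 32.
This gives peak_cases = -48*vax_rate - 127.
Linear in vax_rate, so extremes are at the endpoints: vax_rate = 0 gives peak_cases = -127; vax_rate = 13 gives peak_cases = -751.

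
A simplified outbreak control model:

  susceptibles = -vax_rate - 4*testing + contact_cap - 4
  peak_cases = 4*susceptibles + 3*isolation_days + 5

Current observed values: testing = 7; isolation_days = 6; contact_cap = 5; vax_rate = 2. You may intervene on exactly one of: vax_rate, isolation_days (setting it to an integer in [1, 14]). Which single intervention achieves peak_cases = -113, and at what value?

set vax_rate = 7

Intervening on vax_rate: with other inputs at their observed values, peak_cases = -4*vax_rate - 85. Solving for -113 gives vax_rate = 7, within [1, 14].
Intervening on isolation_days: peak_cases = 3*isolation_days - 111. Reaching -113 requires isolation_days = -2/3, not an integer.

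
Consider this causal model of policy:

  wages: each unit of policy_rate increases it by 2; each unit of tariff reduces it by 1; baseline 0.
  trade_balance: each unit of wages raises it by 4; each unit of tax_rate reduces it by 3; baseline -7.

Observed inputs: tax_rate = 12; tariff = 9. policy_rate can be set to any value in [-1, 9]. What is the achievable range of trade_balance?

Substituting into the wages equation gives wages = 2*policy_rate - 9.
So trade_balance = 8*policy_rate - 79.
Linear in policy_rate, so extremes are at the endpoints: policy_rate = -1 gives trade_balance = -87; policy_rate = 9 gives trade_balance = -7.

-87 to -7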